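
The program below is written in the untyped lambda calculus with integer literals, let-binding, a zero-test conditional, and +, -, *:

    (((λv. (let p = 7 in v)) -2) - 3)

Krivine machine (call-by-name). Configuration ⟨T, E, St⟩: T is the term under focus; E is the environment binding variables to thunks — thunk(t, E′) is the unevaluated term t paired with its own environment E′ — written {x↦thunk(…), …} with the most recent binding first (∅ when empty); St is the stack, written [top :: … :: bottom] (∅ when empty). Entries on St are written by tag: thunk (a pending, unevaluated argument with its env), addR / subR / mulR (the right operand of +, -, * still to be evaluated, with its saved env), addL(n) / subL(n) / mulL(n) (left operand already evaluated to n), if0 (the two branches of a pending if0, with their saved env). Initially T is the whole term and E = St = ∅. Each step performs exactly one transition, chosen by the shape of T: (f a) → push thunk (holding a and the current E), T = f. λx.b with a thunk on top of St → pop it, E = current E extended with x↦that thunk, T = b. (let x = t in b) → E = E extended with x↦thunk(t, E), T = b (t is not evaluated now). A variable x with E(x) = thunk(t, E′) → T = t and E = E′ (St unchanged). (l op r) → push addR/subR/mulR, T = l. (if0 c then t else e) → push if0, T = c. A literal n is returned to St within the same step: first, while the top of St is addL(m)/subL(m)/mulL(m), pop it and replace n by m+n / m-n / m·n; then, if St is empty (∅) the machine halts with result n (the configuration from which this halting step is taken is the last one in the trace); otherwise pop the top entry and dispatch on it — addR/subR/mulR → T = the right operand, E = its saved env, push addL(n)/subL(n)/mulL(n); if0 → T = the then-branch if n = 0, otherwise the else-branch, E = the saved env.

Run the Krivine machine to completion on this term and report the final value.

[0] [T=(((λv. (let p = 7 in v)) -2) - 3) | E=∅ | St=∅]
[1] [T=((λv. (let p = 7 in v)) -2) | E=∅ | St=[subR]]
[2] [T=(λv. (let p = 7 in v)) | E=∅ | St=[thunk :: subR]]
[3] [T=(let p = 7 in v) | E={v↦thunk(-2, ∅)} | St=[subR]]
[4] [T=v | E={p↦thunk(7, {v↦thunk(-2, ∅)}), v↦thunk(-2, ∅)} | St=[subR]]
[5] [T=-2 | E=∅ | St=[subR]]
[6] [T=3 | E=∅ | St=[subL(-2)]]
→ final value -5

Answer: -5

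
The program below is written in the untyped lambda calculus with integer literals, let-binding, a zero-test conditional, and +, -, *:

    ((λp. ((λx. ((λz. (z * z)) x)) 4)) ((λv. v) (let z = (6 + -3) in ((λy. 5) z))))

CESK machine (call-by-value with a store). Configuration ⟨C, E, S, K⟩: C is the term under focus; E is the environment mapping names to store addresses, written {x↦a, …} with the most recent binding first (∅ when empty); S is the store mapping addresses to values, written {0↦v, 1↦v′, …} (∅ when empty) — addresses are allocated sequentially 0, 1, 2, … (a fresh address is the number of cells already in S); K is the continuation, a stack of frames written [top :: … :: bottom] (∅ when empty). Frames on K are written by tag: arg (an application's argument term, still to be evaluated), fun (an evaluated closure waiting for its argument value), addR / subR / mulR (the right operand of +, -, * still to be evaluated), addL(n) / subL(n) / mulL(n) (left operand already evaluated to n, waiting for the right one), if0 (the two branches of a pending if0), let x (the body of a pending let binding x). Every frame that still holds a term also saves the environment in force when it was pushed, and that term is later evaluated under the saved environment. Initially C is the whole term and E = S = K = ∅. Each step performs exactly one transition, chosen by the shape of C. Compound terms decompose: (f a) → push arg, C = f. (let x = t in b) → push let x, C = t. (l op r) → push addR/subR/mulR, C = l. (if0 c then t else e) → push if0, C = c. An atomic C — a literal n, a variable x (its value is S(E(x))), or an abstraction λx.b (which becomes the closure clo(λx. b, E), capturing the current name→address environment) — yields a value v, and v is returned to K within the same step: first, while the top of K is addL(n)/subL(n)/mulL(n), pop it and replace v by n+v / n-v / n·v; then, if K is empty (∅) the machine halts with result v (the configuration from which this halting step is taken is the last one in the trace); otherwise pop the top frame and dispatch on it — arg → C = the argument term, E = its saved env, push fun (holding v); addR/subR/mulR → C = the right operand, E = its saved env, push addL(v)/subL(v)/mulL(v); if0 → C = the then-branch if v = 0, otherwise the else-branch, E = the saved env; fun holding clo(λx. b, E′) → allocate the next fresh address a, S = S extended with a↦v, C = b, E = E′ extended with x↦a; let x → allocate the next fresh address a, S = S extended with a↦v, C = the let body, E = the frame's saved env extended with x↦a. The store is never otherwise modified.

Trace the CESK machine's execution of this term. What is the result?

[0] [C=((λp. ((λx. ((λz. (z * z)) x)) 4)) ((λv. v) (let z = (6 + -3) in ((λy. 5) z)))) | E=∅ | S=∅ | K=∅]
[1] [C=(λp. ((λx. ((λz. (z * z)) x)) 4)) | E=∅ | S=∅ | K=[arg]]
[2] [C=((λv. v) (let z = (6 + -3) in ((λy. 5) z))) | E=∅ | S=∅ | K=[fun]]
[3] [C=(λv. v) | E=∅ | S=∅ | K=[arg :: fun]]
[4] [C=(let z = (6 + -3) in ((λy. 5) z)) | E=∅ | S=∅ | K=[fun :: fun]]
[5] [C=(6 + -3) | E=∅ | S=∅ | K=[let z :: fun :: fun]]
[6] [C=6 | E=∅ | S=∅ | K=[addR :: let z :: fun :: fun]]
[7] [C=-3 | E=∅ | S=∅ | K=[addL(6) :: let z :: fun :: fun]]
[8] [C=((λy. 5) z) | E={z↦0} | S={0↦3} | K=[fun :: fun]]
[9] [C=(λy. 5) | E={z↦0} | S={0↦3} | K=[arg :: fun :: fun]]
[10] [C=z | E={z↦0} | S={0↦3} | K=[fun :: fun :: fun]]
[11] [C=5 | E={y↦1, z↦0} | S={0↦3, 1↦3} | K=[fun :: fun]]
[12] [C=v | E={v↦2} | S={0↦3, 1↦3, 2↦5} | K=[fun]]
[13] [C=((λx. ((λz. (z * z)) x)) 4) | E={p↦3} | S={0↦3, 1↦3, 2↦5, 3↦5} | K=∅]
[14] [C=(λx. ((λz. (z * z)) x)) | E={p↦3} | S={0↦3, 1↦3, 2↦5, 3↦5} | K=[arg]]
[15] [C=4 | E={p↦3} | S={0↦3, 1↦3, 2↦5, 3↦5} | K=[fun]]
[16] [C=((λz. (z * z)) x) | E={x↦4, p↦3} | S={0↦3, 1↦3, 2↦5, 3↦5, 4↦4} | K=∅]
[17] [C=(λz. (z * z)) | E={x↦4, p↦3} | S={0↦3, 1↦3, 2↦5, 3↦5, 4↦4} | K=[arg]]
[18] [C=x | E={x↦4, p↦3} | S={0↦3, 1↦3, 2↦5, 3↦5, 4↦4} | K=[fun]]
[19] [C=(z * z) | E={z↦5, x↦4, p↦3} | S={0↦3, 1↦3, 2↦5, 3↦5, 4↦4, 5↦4} | K=∅]
[20] [C=z | E={z↦5, x↦4, p↦3} | S={0↦3, 1↦3, 2↦5, 3↦5, 4↦4, 5↦4} | K=[mulR]]
[21] [C=z | E={z↦5, x↦4, p↦3} | S={0↦3, 1↦3, 2↦5, 3↦5, 4↦4, 5↦4} | K=[mulL(4)]]
→ final value 16

Answer: 16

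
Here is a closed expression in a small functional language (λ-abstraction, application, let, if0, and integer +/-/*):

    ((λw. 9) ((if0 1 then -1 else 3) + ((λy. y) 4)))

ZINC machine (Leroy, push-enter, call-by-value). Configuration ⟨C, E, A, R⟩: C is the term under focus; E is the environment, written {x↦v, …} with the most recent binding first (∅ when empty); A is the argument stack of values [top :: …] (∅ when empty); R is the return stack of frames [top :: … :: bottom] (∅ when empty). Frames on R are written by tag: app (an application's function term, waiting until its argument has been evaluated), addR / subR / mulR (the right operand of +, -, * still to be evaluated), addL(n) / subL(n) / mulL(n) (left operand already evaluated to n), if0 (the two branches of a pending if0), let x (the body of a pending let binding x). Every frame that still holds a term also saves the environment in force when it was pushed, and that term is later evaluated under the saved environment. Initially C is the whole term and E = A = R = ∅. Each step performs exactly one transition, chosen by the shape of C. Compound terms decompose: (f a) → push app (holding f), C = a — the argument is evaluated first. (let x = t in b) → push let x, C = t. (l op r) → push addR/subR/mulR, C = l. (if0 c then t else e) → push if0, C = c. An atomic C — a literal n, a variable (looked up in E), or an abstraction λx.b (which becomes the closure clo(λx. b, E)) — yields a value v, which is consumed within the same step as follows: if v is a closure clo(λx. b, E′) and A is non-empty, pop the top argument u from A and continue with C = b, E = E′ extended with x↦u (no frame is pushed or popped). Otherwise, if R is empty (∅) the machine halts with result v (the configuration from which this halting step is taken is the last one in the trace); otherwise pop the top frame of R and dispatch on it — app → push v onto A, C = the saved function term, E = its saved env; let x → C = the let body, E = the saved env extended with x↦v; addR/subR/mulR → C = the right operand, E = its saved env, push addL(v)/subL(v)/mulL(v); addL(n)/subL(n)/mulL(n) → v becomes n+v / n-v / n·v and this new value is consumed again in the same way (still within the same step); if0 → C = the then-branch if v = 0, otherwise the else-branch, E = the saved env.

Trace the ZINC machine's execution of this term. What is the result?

Answer: 9

Derivation:
0. ⟨C=((λw. 9) ((if0 1 then -1 else 3) + ((λy. y) 4))); E=∅; A=∅; R=∅⟩
1. ⟨C=((if0 1 then -1 else 3) + ((λy. y) 4)); E=∅; A=∅; R=[app]⟩
2. ⟨C=(if0 1 then -1 else 3); E=∅; A=∅; R=[addR :: app]⟩
3. ⟨C=1; E=∅; A=∅; R=[if0 :: addR :: app]⟩
4. ⟨C=3; E=∅; A=∅; R=[addR :: app]⟩
5. ⟨C=((λy. y) 4); E=∅; A=∅; R=[addL(3) :: app]⟩
6. ⟨C=4; E=∅; A=∅; R=[app :: addL(3) :: app]⟩
7. ⟨C=(λy. y); E=∅; A=[4]; R=[addL(3) :: app]⟩
8. ⟨C=y; E={y↦4}; A=∅; R=[addL(3) :: app]⟩
9. ⟨C=(λw. 9); E=∅; A=[7]; R=∅⟩
10. ⟨C=9; E={w↦7}; A=∅; R=∅⟩
→ final value 9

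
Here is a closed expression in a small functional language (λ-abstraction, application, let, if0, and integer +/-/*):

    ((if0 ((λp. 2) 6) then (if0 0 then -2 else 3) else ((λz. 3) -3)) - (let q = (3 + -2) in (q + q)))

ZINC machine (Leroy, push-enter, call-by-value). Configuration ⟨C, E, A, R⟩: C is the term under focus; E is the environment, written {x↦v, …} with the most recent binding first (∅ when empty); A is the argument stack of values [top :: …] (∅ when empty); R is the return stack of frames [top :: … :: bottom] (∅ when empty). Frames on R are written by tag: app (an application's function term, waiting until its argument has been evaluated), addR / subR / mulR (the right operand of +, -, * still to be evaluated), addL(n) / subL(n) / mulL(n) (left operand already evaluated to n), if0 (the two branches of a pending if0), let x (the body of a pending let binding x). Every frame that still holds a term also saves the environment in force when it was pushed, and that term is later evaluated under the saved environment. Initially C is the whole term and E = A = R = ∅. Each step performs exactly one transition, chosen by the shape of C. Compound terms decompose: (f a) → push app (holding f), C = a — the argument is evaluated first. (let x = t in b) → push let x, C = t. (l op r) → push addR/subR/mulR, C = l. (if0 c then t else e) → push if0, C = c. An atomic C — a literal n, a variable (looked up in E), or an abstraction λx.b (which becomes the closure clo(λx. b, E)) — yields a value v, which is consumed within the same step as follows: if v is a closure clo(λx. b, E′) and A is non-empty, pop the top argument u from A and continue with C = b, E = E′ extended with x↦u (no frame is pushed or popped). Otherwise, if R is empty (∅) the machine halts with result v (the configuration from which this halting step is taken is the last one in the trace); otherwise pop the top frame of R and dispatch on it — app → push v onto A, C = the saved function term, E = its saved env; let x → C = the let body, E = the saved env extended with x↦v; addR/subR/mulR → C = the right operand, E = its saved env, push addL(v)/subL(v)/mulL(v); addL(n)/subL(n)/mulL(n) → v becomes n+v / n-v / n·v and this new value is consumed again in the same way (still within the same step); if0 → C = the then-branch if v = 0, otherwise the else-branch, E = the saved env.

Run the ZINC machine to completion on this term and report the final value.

0. [C=((if0 ((λp. 2) 6) then (if0 0 then -2 else 3) else ((λz. 3) -3)) - (let q = (3 + -2) in (q + q))) | E=∅ | A=∅ | R=∅]
1. [C=(if0 ((λp. 2) 6) then (if0 0 then -2 else 3) else ((λz. 3) -3)) | E=∅ | A=∅ | R=[subR]]
2. [C=((λp. 2) 6) | E=∅ | A=∅ | R=[if0 :: subR]]
3. [C=6 | E=∅ | A=∅ | R=[app :: if0 :: subR]]
4. [C=(λp. 2) | E=∅ | A=[6] | R=[if0 :: subR]]
5. [C=2 | E={p↦6} | A=∅ | R=[if0 :: subR]]
6. [C=((λz. 3) -3) | E=∅ | A=∅ | R=[subR]]
7. [C=-3 | E=∅ | A=∅ | R=[app :: subR]]
8. [C=(λz. 3) | E=∅ | A=[-3] | R=[subR]]
9. [C=3 | E={z↦-3} | A=∅ | R=[subR]]
10. [C=(let q = (3 + -2) in (q + q)) | E=∅ | A=∅ | R=[subL(3)]]
11. [C=(3 + -2) | E=∅ | A=∅ | R=[let q :: subL(3)]]
12. [C=3 | E=∅ | A=∅ | R=[addR :: let q :: subL(3)]]
13. [C=-2 | E=∅ | A=∅ | R=[addL(3) :: let q :: subL(3)]]
14. [C=(q + q) | E={q↦1} | A=∅ | R=[subL(3)]]
15. [C=q | E={q↦1} | A=∅ | R=[addR :: subL(3)]]
16. [C=q | E={q↦1} | A=∅ | R=[addL(1) :: subL(3)]]
→ final value 1

Answer: 1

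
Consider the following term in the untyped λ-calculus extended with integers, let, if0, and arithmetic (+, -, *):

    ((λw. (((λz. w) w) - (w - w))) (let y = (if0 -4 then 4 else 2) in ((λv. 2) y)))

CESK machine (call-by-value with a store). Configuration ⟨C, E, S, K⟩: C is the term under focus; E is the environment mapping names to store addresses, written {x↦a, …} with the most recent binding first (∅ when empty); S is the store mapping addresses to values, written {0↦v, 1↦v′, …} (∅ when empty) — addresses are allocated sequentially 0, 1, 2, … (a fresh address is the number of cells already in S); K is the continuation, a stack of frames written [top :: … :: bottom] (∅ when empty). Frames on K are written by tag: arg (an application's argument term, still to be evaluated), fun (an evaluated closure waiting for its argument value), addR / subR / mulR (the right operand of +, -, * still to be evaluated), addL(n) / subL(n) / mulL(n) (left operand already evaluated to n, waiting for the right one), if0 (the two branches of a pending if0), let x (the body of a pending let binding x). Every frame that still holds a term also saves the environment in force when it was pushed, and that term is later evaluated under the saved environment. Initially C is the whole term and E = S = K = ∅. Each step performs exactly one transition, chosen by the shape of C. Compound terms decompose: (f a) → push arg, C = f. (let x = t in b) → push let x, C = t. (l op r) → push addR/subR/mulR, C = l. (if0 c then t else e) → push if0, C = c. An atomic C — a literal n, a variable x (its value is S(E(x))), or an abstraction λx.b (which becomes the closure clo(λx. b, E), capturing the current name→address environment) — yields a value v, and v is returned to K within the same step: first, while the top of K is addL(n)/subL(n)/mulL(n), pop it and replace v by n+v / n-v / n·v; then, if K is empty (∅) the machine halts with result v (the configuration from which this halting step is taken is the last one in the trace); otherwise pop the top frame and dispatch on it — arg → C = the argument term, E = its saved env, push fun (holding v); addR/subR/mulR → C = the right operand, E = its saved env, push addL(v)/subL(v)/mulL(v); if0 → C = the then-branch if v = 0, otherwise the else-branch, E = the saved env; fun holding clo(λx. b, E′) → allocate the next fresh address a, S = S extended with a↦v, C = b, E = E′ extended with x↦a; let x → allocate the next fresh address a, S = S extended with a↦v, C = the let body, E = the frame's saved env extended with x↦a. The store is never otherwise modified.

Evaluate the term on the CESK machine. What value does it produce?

step 0: ⟨C=((λw. (((λz. w) w) - (w - w))) (let y = (if0 -4 then 4 else 2) in ((λv. 2) y))); E=∅; S=∅; K=∅⟩
step 1: ⟨C=(λw. (((λz. w) w) - (w - w))); E=∅; S=∅; K=[arg]⟩
step 2: ⟨C=(let y = (if0 -4 then 4 else 2) in ((λv. 2) y)); E=∅; S=∅; K=[fun]⟩
step 3: ⟨C=(if0 -4 then 4 else 2); E=∅; S=∅; K=[let y :: fun]⟩
step 4: ⟨C=-4; E=∅; S=∅; K=[if0 :: let y :: fun]⟩
step 5: ⟨C=2; E=∅; S=∅; K=[let y :: fun]⟩
step 6: ⟨C=((λv. 2) y); E={y↦0}; S={0↦2}; K=[fun]⟩
step 7: ⟨C=(λv. 2); E={y↦0}; S={0↦2}; K=[arg :: fun]⟩
step 8: ⟨C=y; E={y↦0}; S={0↦2}; K=[fun :: fun]⟩
step 9: ⟨C=2; E={v↦1, y↦0}; S={0↦2, 1↦2}; K=[fun]⟩
step 10: ⟨C=(((λz. w) w) - (w - w)); E={w↦2}; S={0↦2, 1↦2, 2↦2}; K=∅⟩
step 11: ⟨C=((λz. w) w); E={w↦2}; S={0↦2, 1↦2, 2↦2}; K=[subR]⟩
step 12: ⟨C=(λz. w); E={w↦2}; S={0↦2, 1↦2, 2↦2}; K=[arg :: subR]⟩
step 13: ⟨C=w; E={w↦2}; S={0↦2, 1↦2, 2↦2}; K=[fun :: subR]⟩
step 14: ⟨C=w; E={z↦3, w↦2}; S={0↦2, 1↦2, 2↦2, 3↦2}; K=[subR]⟩
step 15: ⟨C=(w - w); E={w↦2}; S={0↦2, 1↦2, 2↦2, 3↦2}; K=[subL(2)]⟩
step 16: ⟨C=w; E={w↦2}; S={0↦2, 1↦2, 2↦2, 3↦2}; K=[subR :: subL(2)]⟩
step 17: ⟨C=w; E={w↦2}; S={0↦2, 1↦2, 2↦2, 3↦2}; K=[subL(2) :: subL(2)]⟩
→ final value 2

Answer: 2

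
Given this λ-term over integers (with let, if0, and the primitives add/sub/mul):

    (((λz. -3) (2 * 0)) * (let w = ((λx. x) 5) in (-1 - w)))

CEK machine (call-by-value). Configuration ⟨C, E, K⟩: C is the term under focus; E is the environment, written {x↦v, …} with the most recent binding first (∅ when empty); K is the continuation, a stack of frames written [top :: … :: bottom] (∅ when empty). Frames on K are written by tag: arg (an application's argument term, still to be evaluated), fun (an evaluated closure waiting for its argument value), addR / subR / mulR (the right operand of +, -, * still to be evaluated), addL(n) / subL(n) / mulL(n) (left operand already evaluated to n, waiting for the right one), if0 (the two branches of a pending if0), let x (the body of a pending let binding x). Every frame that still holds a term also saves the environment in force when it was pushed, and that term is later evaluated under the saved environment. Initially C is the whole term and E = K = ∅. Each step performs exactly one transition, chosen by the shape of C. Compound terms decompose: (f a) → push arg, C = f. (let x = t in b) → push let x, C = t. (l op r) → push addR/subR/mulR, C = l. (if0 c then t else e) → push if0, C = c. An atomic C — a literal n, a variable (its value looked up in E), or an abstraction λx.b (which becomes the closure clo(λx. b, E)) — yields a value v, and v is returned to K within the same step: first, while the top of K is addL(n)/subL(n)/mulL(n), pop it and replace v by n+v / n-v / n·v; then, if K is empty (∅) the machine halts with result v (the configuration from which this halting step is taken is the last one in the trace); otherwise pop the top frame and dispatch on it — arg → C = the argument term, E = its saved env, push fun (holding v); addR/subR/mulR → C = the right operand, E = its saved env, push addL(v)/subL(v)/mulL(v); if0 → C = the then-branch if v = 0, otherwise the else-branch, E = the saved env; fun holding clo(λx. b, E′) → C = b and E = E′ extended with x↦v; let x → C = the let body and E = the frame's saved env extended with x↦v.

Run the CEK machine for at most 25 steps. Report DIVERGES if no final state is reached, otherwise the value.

Answer: 18

Machine steps:
[0] ⟨C=(((λz. -3) (2 * 0)) * (let w = ((λx. x) 5) in (-1 - w))); E=∅; K=∅⟩
[1] ⟨C=((λz. -3) (2 * 0)); E=∅; K=[mulR]⟩
[2] ⟨C=(λz. -3); E=∅; K=[arg :: mulR]⟩
[3] ⟨C=(2 * 0); E=∅; K=[fun :: mulR]⟩
[4] ⟨C=2; E=∅; K=[mulR :: fun :: mulR]⟩
[5] ⟨C=0; E=∅; K=[mulL(2) :: fun :: mulR]⟩
[6] ⟨C=-3; E={z↦0}; K=[mulR]⟩
[7] ⟨C=(let w = ((λx. x) 5) in (-1 - w)); E=∅; K=[mulL(-3)]⟩
[8] ⟨C=((λx. x) 5); E=∅; K=[let w :: mulL(-3)]⟩
[9] ⟨C=(λx. x); E=∅; K=[arg :: let w :: mulL(-3)]⟩
[10] ⟨C=5; E=∅; K=[fun :: let w :: mulL(-3)]⟩
[11] ⟨C=x; E={x↦5}; K=[let w :: mulL(-3)]⟩
[12] ⟨C=(-1 - w); E={w↦5}; K=[mulL(-3)]⟩
[13] ⟨C=-1; E={w↦5}; K=[subR :: mulL(-3)]⟩
[14] ⟨C=w; E={w↦5}; K=[subL(-1) :: mulL(-3)]⟩
→ final value 18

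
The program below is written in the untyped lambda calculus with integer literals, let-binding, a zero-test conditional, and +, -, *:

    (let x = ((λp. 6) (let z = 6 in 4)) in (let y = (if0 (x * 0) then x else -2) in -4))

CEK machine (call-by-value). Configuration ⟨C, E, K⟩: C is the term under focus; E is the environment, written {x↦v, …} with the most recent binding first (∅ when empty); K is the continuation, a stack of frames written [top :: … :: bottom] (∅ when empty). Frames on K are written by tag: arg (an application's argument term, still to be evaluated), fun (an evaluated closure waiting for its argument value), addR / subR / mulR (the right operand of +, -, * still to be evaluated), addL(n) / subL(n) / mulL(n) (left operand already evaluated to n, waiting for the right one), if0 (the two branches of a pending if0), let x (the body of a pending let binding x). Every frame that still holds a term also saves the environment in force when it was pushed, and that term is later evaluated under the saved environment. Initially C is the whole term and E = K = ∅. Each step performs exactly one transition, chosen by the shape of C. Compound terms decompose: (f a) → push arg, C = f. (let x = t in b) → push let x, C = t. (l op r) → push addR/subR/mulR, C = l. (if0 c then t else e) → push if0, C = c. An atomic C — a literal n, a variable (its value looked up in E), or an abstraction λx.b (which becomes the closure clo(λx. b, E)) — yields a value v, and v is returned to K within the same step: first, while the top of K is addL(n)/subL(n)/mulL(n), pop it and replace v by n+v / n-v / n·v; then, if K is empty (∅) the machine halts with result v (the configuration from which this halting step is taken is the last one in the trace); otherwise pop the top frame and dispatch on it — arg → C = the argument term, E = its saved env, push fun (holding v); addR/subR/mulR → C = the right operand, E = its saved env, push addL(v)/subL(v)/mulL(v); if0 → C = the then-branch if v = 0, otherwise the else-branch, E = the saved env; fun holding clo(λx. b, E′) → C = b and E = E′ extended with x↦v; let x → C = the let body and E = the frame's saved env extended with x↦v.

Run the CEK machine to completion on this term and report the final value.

0. ⟨C=(let x = ((λp. 6) (let z = 6 in 4)) in (let y = (if0 (x * 0) then x else -2) in -4)); E=∅; K=∅⟩
1. ⟨C=((λp. 6) (let z = 6 in 4)); E=∅; K=[let x]⟩
2. ⟨C=(λp. 6); E=∅; K=[arg :: let x]⟩
3. ⟨C=(let z = 6 in 4); E=∅; K=[fun :: let x]⟩
4. ⟨C=6; E=∅; K=[let z :: fun :: let x]⟩
5. ⟨C=4; E={z↦6}; K=[fun :: let x]⟩
6. ⟨C=6; E={p↦4}; K=[let x]⟩
7. ⟨C=(let y = (if0 (x * 0) then x else -2) in -4); E={x↦6}; K=∅⟩
8. ⟨C=(if0 (x * 0) then x else -2); E={x↦6}; K=[let y]⟩
9. ⟨C=(x * 0); E={x↦6}; K=[if0 :: let y]⟩
10. ⟨C=x; E={x↦6}; K=[mulR :: if0 :: let y]⟩
11. ⟨C=0; E={x↦6}; K=[mulL(6) :: if0 :: let y]⟩
12. ⟨C=x; E={x↦6}; K=[let y]⟩
13. ⟨C=-4; E={y↦6, x↦6}; K=∅⟩
→ final value -4

Answer: -4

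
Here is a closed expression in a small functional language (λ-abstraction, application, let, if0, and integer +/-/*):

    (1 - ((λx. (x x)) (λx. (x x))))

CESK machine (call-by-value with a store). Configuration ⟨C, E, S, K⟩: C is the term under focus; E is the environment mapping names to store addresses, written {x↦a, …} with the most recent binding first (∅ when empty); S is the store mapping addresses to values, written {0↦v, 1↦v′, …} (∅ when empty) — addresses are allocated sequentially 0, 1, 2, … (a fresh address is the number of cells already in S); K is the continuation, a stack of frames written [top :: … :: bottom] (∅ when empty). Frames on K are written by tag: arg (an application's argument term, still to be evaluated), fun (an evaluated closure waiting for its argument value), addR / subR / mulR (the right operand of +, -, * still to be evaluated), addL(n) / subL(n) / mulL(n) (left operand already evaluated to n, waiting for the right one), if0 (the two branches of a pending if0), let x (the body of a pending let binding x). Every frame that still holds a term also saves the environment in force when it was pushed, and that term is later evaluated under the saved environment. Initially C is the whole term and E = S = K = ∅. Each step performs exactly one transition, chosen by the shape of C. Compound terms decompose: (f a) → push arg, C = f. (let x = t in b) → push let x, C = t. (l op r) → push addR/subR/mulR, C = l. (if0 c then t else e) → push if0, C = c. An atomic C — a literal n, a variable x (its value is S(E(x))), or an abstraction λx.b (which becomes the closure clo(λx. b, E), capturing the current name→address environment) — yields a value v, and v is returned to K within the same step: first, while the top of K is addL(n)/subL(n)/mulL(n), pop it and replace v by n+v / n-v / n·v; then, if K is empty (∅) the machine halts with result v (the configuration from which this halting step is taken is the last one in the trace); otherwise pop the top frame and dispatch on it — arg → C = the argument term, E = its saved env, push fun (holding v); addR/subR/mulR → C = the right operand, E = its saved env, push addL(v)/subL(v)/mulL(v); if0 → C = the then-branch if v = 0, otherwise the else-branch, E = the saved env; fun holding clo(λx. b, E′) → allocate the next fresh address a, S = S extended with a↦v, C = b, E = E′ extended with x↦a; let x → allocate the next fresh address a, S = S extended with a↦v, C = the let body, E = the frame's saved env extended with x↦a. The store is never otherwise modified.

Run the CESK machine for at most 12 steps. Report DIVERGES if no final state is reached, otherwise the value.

0. <C=(1 - ((λx. (x x)) (λx. (x x)))), E=∅, S=∅, K=∅>
1. <C=1, E=∅, S=∅, K=[subR]>
2. <C=((λx. (x x)) (λx. (x x))), E=∅, S=∅, K=[subL(1)]>
3. <C=(λx. (x x)), E=∅, S=∅, K=[arg :: subL(1)]>
4. <C=(λx. (x x)), E=∅, S=∅, K=[fun :: subL(1)]>
5. <C=(x x), E={x↦0}, S={0↦clo(λx. (x x), ∅)}, K=[subL(1)]>
6. <C=x, E={x↦0}, S={0↦clo(λx. (x x), ∅)}, K=[arg :: subL(1)]>
7. <C=x, E={x↦0}, S={0↦clo(λx. (x x), ∅)}, K=[fun :: subL(1)]>
8. <C=(x x), E={x↦1}, S={0↦clo(λx. (x x), ∅), 1↦clo(λx. (x x), ∅)}, K=[subL(1)]>
9. <C=x, E={x↦1}, S={0↦clo(λx. (x x), ∅), 1↦clo(λx. (x x), ∅)}, K=[arg :: subL(1)]>
10. <C=x, E={x↦1}, S={0↦clo(λx. (x x), ∅), 1↦clo(λx. (x x), ∅)}, K=[fun :: subL(1)]>
11. <C=(x x), E={x↦2}, S={0↦clo(λx. (x x), ∅), 1↦clo(λx. (x x), ∅), 2↦clo(λx. (x x), ∅)}, K=[subL(1)]>
12. <C=x, E={x↦2}, S={0↦clo(λx. (x x), ∅), 1↦clo(λx. (x x), ∅), 2↦clo(λx. (x x), ∅)}, K=[arg :: subL(1)]>
→ 12 transitions taken and the configuration is still not final: no result within 12 steps

Answer: DIVERGES (no final state within 12 steps)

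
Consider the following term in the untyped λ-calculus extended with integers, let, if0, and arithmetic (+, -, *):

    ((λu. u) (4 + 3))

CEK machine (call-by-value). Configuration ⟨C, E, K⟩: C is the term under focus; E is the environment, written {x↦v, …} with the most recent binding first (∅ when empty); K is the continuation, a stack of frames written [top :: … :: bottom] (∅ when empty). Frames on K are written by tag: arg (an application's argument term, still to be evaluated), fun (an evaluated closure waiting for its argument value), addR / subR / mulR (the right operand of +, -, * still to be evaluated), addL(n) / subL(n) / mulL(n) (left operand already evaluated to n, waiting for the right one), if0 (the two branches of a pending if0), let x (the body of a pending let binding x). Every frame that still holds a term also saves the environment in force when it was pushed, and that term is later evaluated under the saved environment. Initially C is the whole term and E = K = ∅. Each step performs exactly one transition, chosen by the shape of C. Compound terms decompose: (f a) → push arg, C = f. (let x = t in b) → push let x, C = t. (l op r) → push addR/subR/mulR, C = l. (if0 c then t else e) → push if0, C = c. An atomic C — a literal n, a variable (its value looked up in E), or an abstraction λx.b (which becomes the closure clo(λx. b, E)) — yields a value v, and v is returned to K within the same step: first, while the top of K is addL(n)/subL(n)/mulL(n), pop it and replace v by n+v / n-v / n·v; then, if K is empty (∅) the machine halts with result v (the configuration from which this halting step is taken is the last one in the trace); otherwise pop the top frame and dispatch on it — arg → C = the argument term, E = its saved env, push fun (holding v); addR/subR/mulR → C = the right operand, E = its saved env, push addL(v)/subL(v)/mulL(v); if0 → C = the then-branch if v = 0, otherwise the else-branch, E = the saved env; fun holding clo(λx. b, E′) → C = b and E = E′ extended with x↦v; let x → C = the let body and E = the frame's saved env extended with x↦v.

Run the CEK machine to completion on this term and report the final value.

Answer: 7

Machine steps:
0. <C=((λu. u) (4 + 3)), E=∅, K=∅>
1. <C=(λu. u), E=∅, K=[arg]>
2. <C=(4 + 3), E=∅, K=[fun]>
3. <C=4, E=∅, K=[addR :: fun]>
4. <C=3, E=∅, K=[addL(4) :: fun]>
5. <C=u, E={u↦7}, K=∅>
→ final value 7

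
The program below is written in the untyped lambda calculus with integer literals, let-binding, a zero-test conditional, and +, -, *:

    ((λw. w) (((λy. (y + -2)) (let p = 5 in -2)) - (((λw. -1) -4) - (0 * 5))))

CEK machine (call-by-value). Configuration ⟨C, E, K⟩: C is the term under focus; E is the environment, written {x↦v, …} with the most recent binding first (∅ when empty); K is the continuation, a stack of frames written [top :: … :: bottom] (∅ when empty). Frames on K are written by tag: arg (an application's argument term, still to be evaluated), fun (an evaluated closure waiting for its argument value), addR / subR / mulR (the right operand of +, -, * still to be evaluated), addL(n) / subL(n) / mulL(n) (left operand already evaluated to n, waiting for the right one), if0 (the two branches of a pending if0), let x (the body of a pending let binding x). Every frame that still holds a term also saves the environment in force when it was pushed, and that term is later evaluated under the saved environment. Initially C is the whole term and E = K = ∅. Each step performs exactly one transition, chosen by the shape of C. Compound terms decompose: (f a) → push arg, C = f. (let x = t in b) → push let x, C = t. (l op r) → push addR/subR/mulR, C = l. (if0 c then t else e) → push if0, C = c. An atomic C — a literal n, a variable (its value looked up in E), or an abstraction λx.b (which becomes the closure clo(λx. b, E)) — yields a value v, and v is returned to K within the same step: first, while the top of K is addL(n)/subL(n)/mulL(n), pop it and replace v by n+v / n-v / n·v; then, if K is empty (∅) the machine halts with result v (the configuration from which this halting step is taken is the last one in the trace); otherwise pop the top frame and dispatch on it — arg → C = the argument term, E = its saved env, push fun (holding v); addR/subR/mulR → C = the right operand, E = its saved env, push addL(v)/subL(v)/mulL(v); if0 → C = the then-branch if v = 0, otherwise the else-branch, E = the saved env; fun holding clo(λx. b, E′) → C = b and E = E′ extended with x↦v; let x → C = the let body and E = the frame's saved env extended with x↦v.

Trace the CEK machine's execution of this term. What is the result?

Answer: -3

Derivation:
0. ⟨C=((λw. w) (((λy. (y + -2)) (let p = 5 in -2)) - (((λw. -1) -4) - (0 * 5)))); E=∅; K=∅⟩
1. ⟨C=(λw. w); E=∅; K=[arg]⟩
2. ⟨C=(((λy. (y + -2)) (let p = 5 in -2)) - (((λw. -1) -4) - (0 * 5))); E=∅; K=[fun]⟩
3. ⟨C=((λy. (y + -2)) (let p = 5 in -2)); E=∅; K=[subR :: fun]⟩
4. ⟨C=(λy. (y + -2)); E=∅; K=[arg :: subR :: fun]⟩
5. ⟨C=(let p = 5 in -2); E=∅; K=[fun :: subR :: fun]⟩
6. ⟨C=5; E=∅; K=[let p :: fun :: subR :: fun]⟩
7. ⟨C=-2; E={p↦5}; K=[fun :: subR :: fun]⟩
8. ⟨C=(y + -2); E={y↦-2}; K=[subR :: fun]⟩
9. ⟨C=y; E={y↦-2}; K=[addR :: subR :: fun]⟩
10. ⟨C=-2; E={y↦-2}; K=[addL(-2) :: subR :: fun]⟩
11. ⟨C=(((λw. -1) -4) - (0 * 5)); E=∅; K=[subL(-4) :: fun]⟩
12. ⟨C=((λw. -1) -4); E=∅; K=[subR :: subL(-4) :: fun]⟩
13. ⟨C=(λw. -1); E=∅; K=[arg :: subR :: subL(-4) :: fun]⟩
14. ⟨C=-4; E=∅; K=[fun :: subR :: subL(-4) :: fun]⟩
15. ⟨C=-1; E={w↦-4}; K=[subR :: subL(-4) :: fun]⟩
16. ⟨C=(0 * 5); E=∅; K=[subL(-1) :: subL(-4) :: fun]⟩
17. ⟨C=0; E=∅; K=[mulR :: subL(-1) :: subL(-4) :: fun]⟩
18. ⟨C=5; E=∅; K=[mulL(0) :: subL(-1) :: subL(-4) :: fun]⟩
19. ⟨C=w; E={w↦-3}; K=∅⟩
→ final value -3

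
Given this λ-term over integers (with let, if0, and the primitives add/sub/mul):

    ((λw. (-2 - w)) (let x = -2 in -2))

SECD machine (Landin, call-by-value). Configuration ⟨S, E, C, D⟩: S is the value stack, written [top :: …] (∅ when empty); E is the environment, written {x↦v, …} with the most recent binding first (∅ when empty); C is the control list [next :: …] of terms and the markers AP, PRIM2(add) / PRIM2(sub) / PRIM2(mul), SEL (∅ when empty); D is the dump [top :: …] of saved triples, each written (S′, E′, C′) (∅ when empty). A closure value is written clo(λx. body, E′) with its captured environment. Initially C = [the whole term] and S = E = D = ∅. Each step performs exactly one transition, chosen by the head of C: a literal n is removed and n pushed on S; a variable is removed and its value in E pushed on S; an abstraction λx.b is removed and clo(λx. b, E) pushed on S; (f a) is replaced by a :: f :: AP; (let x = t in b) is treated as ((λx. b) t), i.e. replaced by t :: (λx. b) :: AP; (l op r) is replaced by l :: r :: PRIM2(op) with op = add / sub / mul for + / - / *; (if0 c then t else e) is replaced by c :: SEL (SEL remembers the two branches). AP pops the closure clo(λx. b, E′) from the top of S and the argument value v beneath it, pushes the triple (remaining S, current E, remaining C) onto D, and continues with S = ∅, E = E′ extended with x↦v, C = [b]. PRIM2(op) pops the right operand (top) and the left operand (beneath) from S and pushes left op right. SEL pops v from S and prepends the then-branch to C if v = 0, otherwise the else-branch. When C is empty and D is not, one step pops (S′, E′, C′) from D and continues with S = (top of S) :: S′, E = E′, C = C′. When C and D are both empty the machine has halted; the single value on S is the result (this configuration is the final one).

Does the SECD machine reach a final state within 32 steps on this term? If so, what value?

Answer: 0

Machine steps:
[0] <S=∅, E=∅, C=[((λw. (-2 - w)) (let x = -2 in -2))], D=∅>
[1] <S=∅, E=∅, C=[(let x = -2 in -2) :: (λw. (-2 - w)) :: AP], D=∅>
[2] <S=∅, E=∅, C=[-2 :: (λx. -2) :: AP :: (λw. (-2 - w)) :: AP], D=∅>
[3] <S=[-2], E=∅, C=[(λx. -2) :: AP :: (λw. (-2 - w)) :: AP], D=∅>
[4] <S=[clo(λx. -2, ∅) :: -2], E=∅, C=[AP :: (λw. (-2 - w)) :: AP], D=∅>
[5] <S=∅, E={x↦-2}, C=[-2], D=[(∅, ∅, [(λw. (-2 - w)) :: AP])]>
[6] <S=[-2], E={x↦-2}, C=∅, D=[(∅, ∅, [(λw. (-2 - w)) :: AP])]>
[7] <S=[-2], E=∅, C=[(λw. (-2 - w)) :: AP], D=∅>
[8] <S=[clo(λw. (-2 - w), ∅) :: -2], E=∅, C=[AP], D=∅>
[9] <S=∅, E={w↦-2}, C=[(-2 - w)], D=[(∅, ∅, ∅)]>
[10] <S=∅, E={w↦-2}, C=[-2 :: w :: PRIM2(sub)], D=[(∅, ∅, ∅)]>
[11] <S=[-2], E={w↦-2}, C=[w :: PRIM2(sub)], D=[(∅, ∅, ∅)]>
[12] <S=[-2 :: -2], E={w↦-2}, C=[PRIM2(sub)], D=[(∅, ∅, ∅)]>
[13] <S=[0], E={w↦-2}, C=∅, D=[(∅, ∅, ∅)]>
[14] <S=[0], E=∅, C=∅, D=∅>
→ final value 0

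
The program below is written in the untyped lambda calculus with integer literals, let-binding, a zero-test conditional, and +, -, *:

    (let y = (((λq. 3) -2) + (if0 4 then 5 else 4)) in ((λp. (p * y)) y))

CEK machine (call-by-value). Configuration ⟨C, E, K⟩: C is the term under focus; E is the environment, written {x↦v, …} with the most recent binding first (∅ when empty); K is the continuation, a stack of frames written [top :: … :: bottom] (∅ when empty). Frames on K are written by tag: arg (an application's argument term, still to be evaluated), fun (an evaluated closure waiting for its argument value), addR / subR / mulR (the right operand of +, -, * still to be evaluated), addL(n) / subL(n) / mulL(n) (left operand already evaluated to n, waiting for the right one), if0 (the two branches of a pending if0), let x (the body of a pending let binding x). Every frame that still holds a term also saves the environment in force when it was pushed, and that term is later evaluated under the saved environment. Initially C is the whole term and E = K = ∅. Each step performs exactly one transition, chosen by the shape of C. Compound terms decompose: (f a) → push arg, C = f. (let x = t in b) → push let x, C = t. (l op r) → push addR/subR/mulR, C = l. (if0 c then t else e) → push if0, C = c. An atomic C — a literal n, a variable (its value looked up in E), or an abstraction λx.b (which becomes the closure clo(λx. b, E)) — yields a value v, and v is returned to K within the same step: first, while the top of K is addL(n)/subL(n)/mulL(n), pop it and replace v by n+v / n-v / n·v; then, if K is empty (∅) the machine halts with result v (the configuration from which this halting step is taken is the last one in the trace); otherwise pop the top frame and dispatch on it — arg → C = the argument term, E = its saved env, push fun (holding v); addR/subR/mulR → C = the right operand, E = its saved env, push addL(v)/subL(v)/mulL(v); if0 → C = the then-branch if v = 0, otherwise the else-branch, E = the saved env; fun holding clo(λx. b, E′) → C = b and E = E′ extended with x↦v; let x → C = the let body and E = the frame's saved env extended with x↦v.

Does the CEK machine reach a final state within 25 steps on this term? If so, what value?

0. <C=(let y = (((λq. 3) -2) + (if0 4 then 5 else 4)) in ((λp. (p * y)) y)), E=∅, K=∅>
1. <C=(((λq. 3) -2) + (if0 4 then 5 else 4)), E=∅, K=[let y]>
2. <C=((λq. 3) -2), E=∅, K=[addR :: let y]>
3. <C=(λq. 3), E=∅, K=[arg :: addR :: let y]>
4. <C=-2, E=∅, K=[fun :: addR :: let y]>
5. <C=3, E={q↦-2}, K=[addR :: let y]>
6. <C=(if0 4 then 5 else 4), E=∅, K=[addL(3) :: let y]>
7. <C=4, E=∅, K=[if0 :: addL(3) :: let y]>
8. <C=4, E=∅, K=[addL(3) :: let y]>
9. <C=((λp. (p * y)) y), E={y↦7}, K=∅>
10. <C=(λp. (p * y)), E={y↦7}, K=[arg]>
11. <C=y, E={y↦7}, K=[fun]>
12. <C=(p * y), E={p↦7, y↦7}, K=∅>
13. <C=p, E={p↦7, y↦7}, K=[mulR]>
14. <C=y, E={p↦7, y↦7}, K=[mulL(7)]>
→ final value 49

Answer: 49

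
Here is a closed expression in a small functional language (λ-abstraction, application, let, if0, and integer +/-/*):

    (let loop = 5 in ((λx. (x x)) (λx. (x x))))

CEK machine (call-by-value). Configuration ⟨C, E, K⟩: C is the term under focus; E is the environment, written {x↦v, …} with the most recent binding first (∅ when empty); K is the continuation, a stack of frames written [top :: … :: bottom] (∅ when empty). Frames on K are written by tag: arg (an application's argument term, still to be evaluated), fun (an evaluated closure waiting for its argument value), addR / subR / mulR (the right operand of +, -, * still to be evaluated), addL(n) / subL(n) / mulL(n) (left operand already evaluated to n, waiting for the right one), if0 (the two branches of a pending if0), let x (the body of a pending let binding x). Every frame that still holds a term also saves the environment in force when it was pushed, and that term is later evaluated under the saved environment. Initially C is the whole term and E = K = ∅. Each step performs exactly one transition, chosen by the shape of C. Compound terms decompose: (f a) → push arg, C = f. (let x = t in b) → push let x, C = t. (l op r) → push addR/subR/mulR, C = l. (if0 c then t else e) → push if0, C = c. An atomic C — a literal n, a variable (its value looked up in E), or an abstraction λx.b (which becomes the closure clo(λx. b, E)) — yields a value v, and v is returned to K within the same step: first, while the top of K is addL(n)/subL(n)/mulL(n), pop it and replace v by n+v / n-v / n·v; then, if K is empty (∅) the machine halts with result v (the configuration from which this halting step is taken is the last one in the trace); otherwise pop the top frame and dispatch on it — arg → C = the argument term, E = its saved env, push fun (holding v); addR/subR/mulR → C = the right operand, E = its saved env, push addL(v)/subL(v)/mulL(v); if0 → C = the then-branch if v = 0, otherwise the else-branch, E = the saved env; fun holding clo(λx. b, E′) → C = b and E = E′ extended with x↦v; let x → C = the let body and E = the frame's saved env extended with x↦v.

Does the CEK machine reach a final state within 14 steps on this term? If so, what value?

t=0: ⟨C=(let loop = 5 in ((λx. (x x)) (λx. (x x)))); E=∅; K=∅⟩
t=1: ⟨C=5; E=∅; K=[let loop]⟩
t=2: ⟨C=((λx. (x x)) (λx. (x x))); E={loop↦5}; K=∅⟩
t=3: ⟨C=(λx. (x x)); E={loop↦5}; K=[arg]⟩
t=4: ⟨C=(λx. (x x)); E={loop↦5}; K=[fun]⟩
t=5: ⟨C=(x x); E={x↦clo(λx. (x x), {loop↦5}), loop↦5}; K=∅⟩
t=6: ⟨C=x; E={x↦clo(λx. (x x), {loop↦5}), loop↦5}; K=[arg]⟩
t=7: ⟨C=x; E={x↦clo(λx. (x x), {loop↦5}), loop↦5}; K=[fun]⟩
… configuration repeats with period 3 (steps 5–7 recur indefinitely) …

Answer: DIVERGES (no final state within 14 steps)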